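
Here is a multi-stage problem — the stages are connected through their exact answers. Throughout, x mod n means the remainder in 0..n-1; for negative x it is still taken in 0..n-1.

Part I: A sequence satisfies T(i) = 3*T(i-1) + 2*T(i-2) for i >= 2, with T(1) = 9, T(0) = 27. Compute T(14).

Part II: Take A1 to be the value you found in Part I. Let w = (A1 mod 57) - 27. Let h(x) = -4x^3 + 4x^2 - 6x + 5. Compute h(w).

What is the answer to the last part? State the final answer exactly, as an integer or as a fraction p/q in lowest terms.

38939

Part I: T(2) = 3*(9) + 2*(27) = 81; iterating: T(2)=81, T(3)=261, T(4)=945, T(5)=3357, T(6)=11961, T(7)=42597, T(8)=151713, T(9)=540333, T(10)=1924425, T(11)=6853941, T(12)=24410673, T(13)=86939901, T(14)=309641049; answer 309641049
Part II: A1 = 309641049; w = -21; -4*(-21)^3 + 4*(-21)^2 - 6*(-21)^1 + 5 = (37044) + (1764) + (126) + (5) = 38939; answer 38939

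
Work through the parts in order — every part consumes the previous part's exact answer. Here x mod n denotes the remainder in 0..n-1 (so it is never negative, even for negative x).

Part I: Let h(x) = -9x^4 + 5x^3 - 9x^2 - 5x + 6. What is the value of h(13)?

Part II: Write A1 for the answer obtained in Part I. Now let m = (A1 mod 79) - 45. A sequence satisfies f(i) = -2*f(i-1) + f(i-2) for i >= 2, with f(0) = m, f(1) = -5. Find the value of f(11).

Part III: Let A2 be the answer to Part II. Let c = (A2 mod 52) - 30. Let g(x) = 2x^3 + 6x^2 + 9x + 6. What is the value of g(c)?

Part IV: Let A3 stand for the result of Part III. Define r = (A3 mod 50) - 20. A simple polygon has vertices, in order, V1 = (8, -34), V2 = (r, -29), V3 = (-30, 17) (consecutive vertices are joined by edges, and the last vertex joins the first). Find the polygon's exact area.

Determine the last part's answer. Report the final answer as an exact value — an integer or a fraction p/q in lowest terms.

Part I: -9*(13)^4 + 5*(13)^3 - 9*(13)^2 - 5*(13)^1 + 6 = (-257049) + (10985) + (-1521) + (-65) + (6) = -247644; answer -247644
Part II: A1 = -247644; m = -24; f(2) = -2*(-5) + 1*(-24) = -14; iterating: f(2)=-14, f(3)=23, f(4)=-60, f(5)=143, f(6)=-346, f(7)=835, f(8)=-2016, f(9)=4867, f(10)=-11750, f(11)=28367; answer 28367
Part III: A2 = 28367; c = -3; 2*(-3)^3 + 6*(-3)^2 + 9*(-3)^1 + 6 = (-54) + (54) + (-27) + (6) = -21; answer -21
Part IV: A3 = -21; r = 9; cross terms: (8*-29 - 9*-34)=74, (9*17 - -30*-29)=-717, (-30*-34 - 8*17)=884; twice the area = |241| = 241; area = 241/2; answer 241/2

241/2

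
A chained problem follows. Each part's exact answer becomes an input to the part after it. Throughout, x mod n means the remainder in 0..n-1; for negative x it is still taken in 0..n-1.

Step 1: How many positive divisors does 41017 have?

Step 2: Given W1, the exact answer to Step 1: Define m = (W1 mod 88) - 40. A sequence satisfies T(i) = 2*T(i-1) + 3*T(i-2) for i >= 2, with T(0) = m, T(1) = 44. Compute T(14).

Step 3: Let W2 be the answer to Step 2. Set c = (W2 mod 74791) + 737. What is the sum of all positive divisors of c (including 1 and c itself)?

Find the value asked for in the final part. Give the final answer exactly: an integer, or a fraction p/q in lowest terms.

116640

Step 1: 41017 is prime, so its only divisors are 1 and 41017; count = 2; answer 2
Step 2: W1 = 2; m = -38; T(2) = 2*(44) + 3*(-38) = -26; iterating: T(2)=-26, T(3)=80, T(4)=82, T(5)=404, T(6)=1054, T(7)=3320, T(8)=9802, T(9)=29564, T(10)=88534, T(11)=265760, T(12)=797122, T(13)=2391524, T(14)=7174414; answer 7174414
Step 3: W2 = 7174414; c = 70006; 70006 = 2 * 17 * 29 * 71; sigma = (1 + 2) * (1 + 17) * (1 + 29) * (1 + 71) = 3 * 18 * 30 * 72 = 116640; answer 116640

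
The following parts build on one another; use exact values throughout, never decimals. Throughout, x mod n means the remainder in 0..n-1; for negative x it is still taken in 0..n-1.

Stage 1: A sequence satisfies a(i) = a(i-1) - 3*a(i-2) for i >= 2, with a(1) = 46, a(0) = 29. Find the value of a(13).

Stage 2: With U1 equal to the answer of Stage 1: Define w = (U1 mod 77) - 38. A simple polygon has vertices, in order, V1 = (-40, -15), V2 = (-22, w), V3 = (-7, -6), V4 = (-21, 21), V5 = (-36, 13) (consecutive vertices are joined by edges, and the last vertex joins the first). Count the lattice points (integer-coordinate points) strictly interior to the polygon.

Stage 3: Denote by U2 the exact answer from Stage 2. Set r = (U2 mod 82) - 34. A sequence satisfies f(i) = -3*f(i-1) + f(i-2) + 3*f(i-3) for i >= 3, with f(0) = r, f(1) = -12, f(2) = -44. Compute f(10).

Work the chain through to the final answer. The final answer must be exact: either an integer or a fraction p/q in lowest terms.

Stage 1: a(2) = 1*(46) - 3*(29) = -41; iterating: a(2)=-41, a(3)=-179, a(4)=-56, a(5)=481, a(6)=649, a(7)=-794, a(8)=-2741, a(9)=-359, a(10)=7864, a(11)=8941, a(12)=-14651, a(13)=-41474; answer -41474
Stage 2: U1 = -41474; w = -9; cross terms: (-40*-9 - -22*-15)=30, (-22*-6 - -7*-9)=69, (-7*21 - -21*-6)=-273, (-21*13 - -36*21)=483, (-36*-15 - -40*13)=1060; twice the area = |1369| = 1369; area = 1369/2; boundary points = 6 + 3 + 1 + 1 + 4 = 15; strictly interior points = area - boundary/2 + 1 = 678; answer 678
Stage 3: U2 = 678; r = -12; f(3) = -3*(-44) + 1*(-12) + 3*(-12) = 84; iterating: f(3)=84, f(4)=-332, f(5)=948, f(6)=-2924, f(7)=8724, f(8)=-26252, f(9)=78708, f(10)=-236204; answer -236204

-236204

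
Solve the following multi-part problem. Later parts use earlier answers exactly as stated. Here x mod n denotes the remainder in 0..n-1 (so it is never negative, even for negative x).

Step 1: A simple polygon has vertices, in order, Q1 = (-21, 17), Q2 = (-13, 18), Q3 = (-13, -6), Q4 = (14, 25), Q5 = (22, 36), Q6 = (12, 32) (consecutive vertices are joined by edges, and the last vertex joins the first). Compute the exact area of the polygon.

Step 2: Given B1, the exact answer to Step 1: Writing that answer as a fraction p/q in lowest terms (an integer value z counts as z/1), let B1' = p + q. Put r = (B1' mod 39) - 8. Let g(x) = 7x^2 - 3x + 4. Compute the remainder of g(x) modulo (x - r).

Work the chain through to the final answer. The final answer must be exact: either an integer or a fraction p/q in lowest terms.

Step 1: cross terms: (-21*18 - -13*17)=-157, (-13*-6 - -13*18)=312, (-13*25 - 14*-6)=-241, (14*36 - 22*25)=-46, (22*32 - 12*36)=272, (12*17 - -21*32)=876; twice the area = |1016| = 1016; area = 508; answer 508
Step 2: B1 = 508; threaded value p + q = 509; r = -6; remainder = value at the root: 7*(-6)^2 - 3*(-6)^1 + 4 = (252) + (18) + (4) = 274; answer 274

274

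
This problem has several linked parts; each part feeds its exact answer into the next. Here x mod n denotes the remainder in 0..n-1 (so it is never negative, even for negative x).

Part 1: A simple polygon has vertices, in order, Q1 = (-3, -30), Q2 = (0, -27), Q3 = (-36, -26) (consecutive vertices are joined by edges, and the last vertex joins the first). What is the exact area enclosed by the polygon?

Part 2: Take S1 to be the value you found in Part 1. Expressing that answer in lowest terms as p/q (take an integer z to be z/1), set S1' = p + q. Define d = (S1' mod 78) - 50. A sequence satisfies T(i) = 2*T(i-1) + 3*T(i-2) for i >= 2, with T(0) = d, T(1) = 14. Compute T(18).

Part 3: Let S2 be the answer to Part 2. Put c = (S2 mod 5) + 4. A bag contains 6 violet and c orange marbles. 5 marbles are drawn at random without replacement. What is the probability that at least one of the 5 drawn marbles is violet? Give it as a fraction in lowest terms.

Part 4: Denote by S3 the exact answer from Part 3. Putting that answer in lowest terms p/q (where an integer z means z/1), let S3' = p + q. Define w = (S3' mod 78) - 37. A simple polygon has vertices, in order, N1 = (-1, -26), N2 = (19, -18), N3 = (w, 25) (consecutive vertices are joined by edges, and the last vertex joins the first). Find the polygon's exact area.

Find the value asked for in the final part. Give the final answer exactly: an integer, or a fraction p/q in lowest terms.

Part 1: cross terms: (-3*-27 - 0*-30)=81, (0*-26 - -36*-27)=-972, (-36*-30 - -3*-26)=1002; twice the area = |111| = 111; area = 111/2; answer 111/2
Part 2: S1 = 111/2; threaded value p + q = 113; d = -15; T(2) = 2*(14) + 3*(-15) = -17; iterating: T(2)=-17, T(3)=8, T(4)=-35, T(5)=-46, T(6)=-197, T(7)=-532, T(8)=-1655, T(9)=-4906, T(10)=-14777, T(11)=-44272, T(12)=-132875, T(13)=-398566, T(14)=-1195757, T(15)=-3587212, T(16)=-10761695, T(17)=-32285026, T(18)=-96855137; answer -96855137
Part 3: S2 = -96855137; c = 7; total draws C(13,5) = 1287; complement C(7,5) = 21; favorable 1287 - 21 = 1266; P = 422/429; answer 422/429
Part 4: S3 = 422/429; threaded value p + q = 851; w = 34; cross terms: (-1*-18 - 19*-26)=512, (19*25 - 34*-18)=1087, (34*-26 - -1*25)=-859; twice the area = |740| = 740; area = 370; answer 370

370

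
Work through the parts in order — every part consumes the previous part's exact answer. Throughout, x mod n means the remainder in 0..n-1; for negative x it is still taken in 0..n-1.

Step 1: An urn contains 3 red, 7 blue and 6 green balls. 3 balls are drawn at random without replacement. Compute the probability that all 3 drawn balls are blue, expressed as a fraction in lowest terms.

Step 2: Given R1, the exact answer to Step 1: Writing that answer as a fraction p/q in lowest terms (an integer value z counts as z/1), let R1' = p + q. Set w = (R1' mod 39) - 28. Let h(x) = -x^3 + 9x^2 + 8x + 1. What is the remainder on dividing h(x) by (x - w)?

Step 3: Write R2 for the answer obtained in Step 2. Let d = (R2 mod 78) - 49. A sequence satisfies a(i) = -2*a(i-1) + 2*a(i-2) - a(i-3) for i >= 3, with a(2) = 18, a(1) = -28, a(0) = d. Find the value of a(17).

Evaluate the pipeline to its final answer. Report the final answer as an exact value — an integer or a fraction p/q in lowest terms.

Step 1: total draws C(16,3) = 560; favorable C(7,3) = 35; P = 1/16; answer 1/16
Step 2: R1 = 1/16; threaded value p + q = 17; w = -11; remainder = value at the root: -1*(-11)^3 + 9*(-11)^2 + 8*(-11)^1 + 1 = (1331) + (1089) + (-88) + (1) = 2333; answer 2333
Step 3: R2 = 2333; d = 22; a(3) = -2*(18) + 2*(-28) - 1*(22) = -114; iterating: a(3)=-114, a(4)=292, a(5)=-830, a(6)=2358, a(7)=-6668, a(8)=18882, a(9)=-53458, a(10)=151348, a(11)=-428494, a(12)=1213142, a(13)=-3434620, a(14)=9724018, a(15)=-27530418, a(16)=77943492, a(17)=-220671838; answer -220671838

-220671838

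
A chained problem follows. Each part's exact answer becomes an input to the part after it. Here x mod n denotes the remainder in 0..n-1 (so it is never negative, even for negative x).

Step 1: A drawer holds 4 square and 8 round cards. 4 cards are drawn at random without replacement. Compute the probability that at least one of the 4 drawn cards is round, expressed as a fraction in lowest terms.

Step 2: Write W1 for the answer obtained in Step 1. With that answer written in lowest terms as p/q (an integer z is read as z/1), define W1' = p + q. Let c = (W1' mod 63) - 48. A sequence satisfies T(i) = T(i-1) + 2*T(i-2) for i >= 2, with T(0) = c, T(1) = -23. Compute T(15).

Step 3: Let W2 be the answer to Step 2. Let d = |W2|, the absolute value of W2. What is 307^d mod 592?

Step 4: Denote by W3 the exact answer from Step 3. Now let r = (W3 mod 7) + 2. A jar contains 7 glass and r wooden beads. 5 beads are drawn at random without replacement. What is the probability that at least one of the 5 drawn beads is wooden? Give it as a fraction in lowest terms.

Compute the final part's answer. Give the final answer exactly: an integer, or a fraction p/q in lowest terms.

11/12

Step 1: total draws C(12,4) = 495; complement C(4,4) = 1; favorable 495 - 1 = 494; P = 494/495; answer 494/495
Step 2: W1 = 494/495; threaded value p + q = 989; c = -4; T(2) = 1*(-23) + 2*(-4) = -31; iterating: T(2)=-31, T(3)=-77, T(4)=-139, T(5)=-293, T(6)=-571, T(7)=-1157, T(8)=-2299, T(9)=-4613, T(10)=-9211, T(11)=-18437, T(12)=-36859, T(13)=-73733, T(14)=-147451, T(15)=-294917; answer -294917
Step 3: W2 = -294917; d = 294917; squarings mod 592: 307^1=307, 307^2=121, 307^4=433, 307^8=417, 307^16=433, 307^32=417, 307^64=433, 307^128=417, 307^256=433, 307^512=417, 307^1024=433, 307^2048=417, 307^4096=433, 307^8192=417, 307^16384=433, 307^32768=417, 307^65536=433, 307^131072=417, 307^262144=433; 307^294917 = 307^1 * 307^4 * 307^32768 * 307^262144 = 323 (mod 592); answer 323
Step 4: W3 = 323; r = 3; total draws C(10,5) = 252; complement C(7,5) = 21; favorable 252 - 21 = 231; P = 11/12; answer 11/12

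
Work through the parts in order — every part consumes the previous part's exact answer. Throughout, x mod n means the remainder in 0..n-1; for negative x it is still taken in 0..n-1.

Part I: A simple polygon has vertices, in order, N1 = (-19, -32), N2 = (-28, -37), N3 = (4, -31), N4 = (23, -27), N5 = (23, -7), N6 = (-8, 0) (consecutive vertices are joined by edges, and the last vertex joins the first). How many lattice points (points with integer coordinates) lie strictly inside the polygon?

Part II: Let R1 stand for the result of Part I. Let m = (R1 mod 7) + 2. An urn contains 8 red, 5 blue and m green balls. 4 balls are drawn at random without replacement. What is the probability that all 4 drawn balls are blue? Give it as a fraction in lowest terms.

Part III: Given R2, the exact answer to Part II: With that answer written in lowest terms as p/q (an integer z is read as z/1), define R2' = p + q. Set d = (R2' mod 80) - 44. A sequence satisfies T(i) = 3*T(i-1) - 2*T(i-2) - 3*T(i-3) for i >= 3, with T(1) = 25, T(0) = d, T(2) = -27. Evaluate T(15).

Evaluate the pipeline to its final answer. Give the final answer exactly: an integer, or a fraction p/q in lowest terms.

Part I: cross terms: (-19*-37 - -28*-32)=-193, (-28*-31 - 4*-37)=1016, (4*-27 - 23*-31)=605, (23*-7 - 23*-27)=460, (23*0 - -8*-7)=-56, (-8*-32 - -19*0)=256; twice the area = |2088| = 2088; area = 1044; boundary points = 1 + 2 + 1 + 20 + 1 + 1 = 26; strictly interior points = area - boundary/2 + 1 = 1032; answer 1032
Part II: R1 = 1032; m = 5; total draws C(18,4) = 3060; favorable C(5,4) = 5; P = 1/612; answer 1/612
Part III: R2 = 1/612; threaded value p + q = 613; d = 9; T(3) = 3*(-27) - 2*(25) - 3*(9) = -158; iterating: T(3)=-158, T(4)=-495, T(5)=-1088, T(6)=-1800, T(7)=-1739, T(8)=1647, T(9)=13819, T(10)=43380, T(11)=97561, T(12)=164466, T(13)=168136, T(14)=-117207, T(15)=-1181291; answer -1181291

-1181291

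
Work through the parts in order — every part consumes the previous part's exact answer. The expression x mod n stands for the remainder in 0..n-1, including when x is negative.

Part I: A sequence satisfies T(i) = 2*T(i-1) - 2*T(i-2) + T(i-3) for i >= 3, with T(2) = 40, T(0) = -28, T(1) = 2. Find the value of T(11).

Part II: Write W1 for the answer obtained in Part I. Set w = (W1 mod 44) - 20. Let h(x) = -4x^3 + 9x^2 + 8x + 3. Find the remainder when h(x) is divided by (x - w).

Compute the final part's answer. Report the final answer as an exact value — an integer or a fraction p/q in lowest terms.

-77

Part I: T(3) = 2*(40) - 2*(2) + 1*(-28) = 48; iterating: T(3)=48, T(4)=18, T(5)=-20, T(6)=-28, T(7)=2, T(8)=40, T(9)=48, T(10)=18, T(11)=-20; answer -20
Part II: W1 = -20; w = 4; remainder = value at the root: -4*(4)^3 + 9*(4)^2 + 8*(4)^1 + 3 = (-256) + (144) + (32) + (3) = -77; answer -77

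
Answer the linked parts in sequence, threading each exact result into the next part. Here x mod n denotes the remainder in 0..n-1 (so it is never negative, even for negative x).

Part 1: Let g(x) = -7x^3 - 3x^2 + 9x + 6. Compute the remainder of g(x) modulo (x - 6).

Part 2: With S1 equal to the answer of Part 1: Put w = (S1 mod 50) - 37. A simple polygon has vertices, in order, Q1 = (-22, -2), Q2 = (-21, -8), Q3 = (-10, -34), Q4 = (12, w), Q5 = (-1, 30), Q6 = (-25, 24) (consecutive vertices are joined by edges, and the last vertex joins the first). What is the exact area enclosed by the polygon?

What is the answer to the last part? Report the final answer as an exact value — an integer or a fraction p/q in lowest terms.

Part 1: remainder = value at the root: -7*(6)^3 - 3*(6)^2 + 9*(6)^1 + 6 = (-1512) + (-108) + (54) + (6) = -1560; answer -1560
Part 2: S1 = -1560; w = 3; cross terms: (-22*-8 - -21*-2)=134, (-21*-34 - -10*-8)=634, (-10*3 - 12*-34)=378, (12*30 - -1*3)=363, (-1*24 - -25*30)=726, (-25*-2 - -22*24)=578; twice the area = |2813| = 2813; area = 2813/2; answer 2813/2

2813/2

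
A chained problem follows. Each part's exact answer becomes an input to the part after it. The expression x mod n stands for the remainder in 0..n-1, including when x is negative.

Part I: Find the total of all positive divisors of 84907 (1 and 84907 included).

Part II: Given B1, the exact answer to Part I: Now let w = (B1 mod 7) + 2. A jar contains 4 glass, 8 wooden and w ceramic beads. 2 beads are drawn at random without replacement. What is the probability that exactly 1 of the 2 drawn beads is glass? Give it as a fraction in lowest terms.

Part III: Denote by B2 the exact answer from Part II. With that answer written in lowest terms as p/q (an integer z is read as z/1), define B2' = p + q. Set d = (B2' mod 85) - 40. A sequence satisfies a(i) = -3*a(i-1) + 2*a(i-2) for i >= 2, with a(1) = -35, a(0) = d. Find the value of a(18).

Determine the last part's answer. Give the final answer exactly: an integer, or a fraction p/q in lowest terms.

80274690839

Part I: 84907 = 197 * 431; sigma = (1 + 197) * (1 + 431) = 198 * 432 = 85536; answer 85536
Part II: B1 = 85536; w = 5; total draws C(17,2) = 136; favorable C(4,1)*C(13,1) = 52; P = 13/34; answer 13/34
Part III: B2 = 13/34; threaded value p + q = 47; d = 7; a(2) = -3*(-35) + 2*(7) = 119; iterating: a(2)=119, a(3)=-427, a(4)=1519, a(5)=-5411, a(6)=19271, a(7)=-68635, a(8)=244447, a(9)=-870611, a(10)=3100727, a(11)=-11043403, a(12)=39331663, a(13)=-140081795, a(14)=498908711, a(15)=-1776889723, a(16)=6328486591, a(17)=-22539239219, a(18)=80274690839; answer 80274690839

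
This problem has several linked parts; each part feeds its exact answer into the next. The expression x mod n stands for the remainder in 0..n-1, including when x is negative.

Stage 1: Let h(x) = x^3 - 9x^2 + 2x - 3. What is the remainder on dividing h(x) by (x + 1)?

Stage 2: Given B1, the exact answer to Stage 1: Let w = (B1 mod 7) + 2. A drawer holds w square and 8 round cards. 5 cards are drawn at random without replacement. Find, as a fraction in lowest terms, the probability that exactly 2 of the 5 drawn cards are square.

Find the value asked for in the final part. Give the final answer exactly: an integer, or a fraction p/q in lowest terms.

14/39

Stage 1: remainder = value at the root: 1*(-1)^3 - 9*(-1)^2 + 2*(-1)^1 - 3 = (-1) + (-9) + (-2) + (-3) = -15; answer -15
Stage 2: B1 = -15; w = 8; total draws C(16,5) = 4368; favorable C(8,2)*C(8,3) = 1568; P = 14/39; answer 14/39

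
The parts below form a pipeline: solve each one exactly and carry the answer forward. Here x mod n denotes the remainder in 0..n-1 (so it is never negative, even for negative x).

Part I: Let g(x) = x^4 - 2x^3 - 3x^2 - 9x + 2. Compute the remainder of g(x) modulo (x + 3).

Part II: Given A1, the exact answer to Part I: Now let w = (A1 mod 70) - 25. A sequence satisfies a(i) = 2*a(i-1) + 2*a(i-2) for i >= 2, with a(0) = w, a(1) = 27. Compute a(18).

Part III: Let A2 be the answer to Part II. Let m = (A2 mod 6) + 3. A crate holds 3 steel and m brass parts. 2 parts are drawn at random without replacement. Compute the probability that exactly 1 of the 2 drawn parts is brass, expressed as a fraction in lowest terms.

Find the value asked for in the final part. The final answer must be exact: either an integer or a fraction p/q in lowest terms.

Part I: remainder = value at the root: 1*(-3)^4 - 2*(-3)^3 - 3*(-3)^2 - 9*(-3)^1 + 2 = (81) + (54) + (-27) + (27) + (2) = 137; answer 137
Part II: A1 = 137; w = 42; a(2) = 2*(27) + 2*(42) = 138; iterating: a(2)=138, a(3)=330, a(4)=936, a(5)=2532, a(6)=6936, a(7)=18936, a(8)=51744, a(9)=141360, a(10)=386208, a(11)=1055136, a(12)=2882688, a(13)=7875648, a(14)=21516672, a(15)=58784640, a(16)=160602624, a(17)=438774528, a(18)=1198754304; answer 1198754304
Part III: A2 = 1198754304; m = 3; total draws C(6,2) = 15; favorable C(3,1)*C(3,1) = 9; P = 3/5; answer 3/5

3/5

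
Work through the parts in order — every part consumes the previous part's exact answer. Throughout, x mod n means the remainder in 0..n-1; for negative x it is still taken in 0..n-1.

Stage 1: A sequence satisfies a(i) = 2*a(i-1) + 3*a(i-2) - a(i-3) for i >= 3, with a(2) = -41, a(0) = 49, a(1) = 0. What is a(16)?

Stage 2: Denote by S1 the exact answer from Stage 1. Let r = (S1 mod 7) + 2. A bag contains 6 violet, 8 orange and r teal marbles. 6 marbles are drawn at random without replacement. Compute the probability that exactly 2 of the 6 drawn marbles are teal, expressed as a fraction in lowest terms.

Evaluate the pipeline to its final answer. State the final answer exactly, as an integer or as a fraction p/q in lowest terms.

Stage 1: a(3) = 2*(-41) + 3*(0) - 1*(49) = -131; iterating: a(3)=-131, a(4)=-385, a(5)=-1122, a(6)=-3268, a(7)=-9517, a(8)=-27716, a(9)=-80715, a(10)=-235061, a(11)=-684551, a(12)=-1993570, a(13)=-5805732, a(14)=-16907623, a(15)=-49238872, a(16)=-143394881; answer -143394881
Stage 2: S1 = -143394881; r = 2; total draws C(16,6) = 8008; favorable C(2,2)*C(14,4) = 1001; P = 1/8; answer 1/8

1/8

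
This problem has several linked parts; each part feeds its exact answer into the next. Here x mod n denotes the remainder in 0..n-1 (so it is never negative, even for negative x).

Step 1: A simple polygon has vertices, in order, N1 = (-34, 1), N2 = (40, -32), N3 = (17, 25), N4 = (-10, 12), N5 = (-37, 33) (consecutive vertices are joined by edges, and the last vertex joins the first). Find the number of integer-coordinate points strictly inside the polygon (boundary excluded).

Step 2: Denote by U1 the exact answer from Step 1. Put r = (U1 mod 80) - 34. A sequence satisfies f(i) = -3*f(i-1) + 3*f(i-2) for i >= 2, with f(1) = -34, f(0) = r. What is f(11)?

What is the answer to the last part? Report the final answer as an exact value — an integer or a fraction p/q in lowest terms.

-19669392

Step 1: cross terms: (-34*-32 - 40*1)=1048, (40*25 - 17*-32)=1544, (17*12 - -10*25)=454, (-10*33 - -37*12)=114, (-37*1 - -34*33)=1085; twice the area = |4245| = 4245; area = 4245/2; boundary points = 1 + 1 + 1 + 3 + 1 = 7; strictly interior points = area - boundary/2 + 1 = 2120; answer 2120
Step 2: U1 = 2120; r = 6; f(2) = -3*(-34) + 3*(6) = 120; iterating: f(2)=120, f(3)=-462, f(4)=1746, f(5)=-6624, f(6)=25110, f(7)=-95202, f(8)=360936, f(9)=-1368414, f(10)=5188050, f(11)=-19669392; answer -19669392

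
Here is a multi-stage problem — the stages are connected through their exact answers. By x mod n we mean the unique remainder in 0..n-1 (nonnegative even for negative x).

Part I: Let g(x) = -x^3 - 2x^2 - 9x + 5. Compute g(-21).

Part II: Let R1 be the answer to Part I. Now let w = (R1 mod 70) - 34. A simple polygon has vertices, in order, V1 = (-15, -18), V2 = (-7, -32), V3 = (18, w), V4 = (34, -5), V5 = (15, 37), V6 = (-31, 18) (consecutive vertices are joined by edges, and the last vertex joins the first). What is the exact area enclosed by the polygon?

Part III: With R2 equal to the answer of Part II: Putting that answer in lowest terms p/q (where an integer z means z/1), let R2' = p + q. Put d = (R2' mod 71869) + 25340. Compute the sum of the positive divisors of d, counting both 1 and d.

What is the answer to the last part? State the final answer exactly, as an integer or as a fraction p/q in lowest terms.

31572

Part I: -1*(-21)^3 - 2*(-21)^2 - 9*(-21)^1 + 5 = (9261) + (-882) + (189) + (5) = 8573; answer 8573
Part II: R1 = 8573; w = -1; cross terms: (-15*-32 - -7*-18)=354, (-7*-1 - 18*-32)=583, (18*-5 - 34*-1)=-56, (34*37 - 15*-5)=1333, (15*18 - -31*37)=1417, (-31*-18 - -15*18)=828; twice the area = |4459| = 4459; area = 4459/2; answer 4459/2
Part III: R2 = 4459/2; threaded value p + q = 4461; d = 29801; 29801 = 17 * 1753; sigma = (1 + 17) * (1 + 1753) = 18 * 1754 = 31572; answer 31572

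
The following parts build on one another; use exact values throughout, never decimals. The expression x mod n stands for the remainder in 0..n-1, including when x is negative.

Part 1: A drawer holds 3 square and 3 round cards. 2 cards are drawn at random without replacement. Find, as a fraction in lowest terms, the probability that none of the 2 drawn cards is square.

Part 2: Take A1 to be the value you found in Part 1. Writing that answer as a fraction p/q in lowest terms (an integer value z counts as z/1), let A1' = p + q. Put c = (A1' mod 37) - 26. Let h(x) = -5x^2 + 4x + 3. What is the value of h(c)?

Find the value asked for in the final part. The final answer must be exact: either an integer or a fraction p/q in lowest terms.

Part 1: total draws C(6,2) = 15; favorable C(3,2) = 3; P = 1/5; answer 1/5
Part 2: A1 = 1/5; threaded value p + q = 6; c = -20; -5*(-20)^2 + 4*(-20)^1 + 3 = (-2000) + (-80) + (3) = -2077; answer -2077

-2077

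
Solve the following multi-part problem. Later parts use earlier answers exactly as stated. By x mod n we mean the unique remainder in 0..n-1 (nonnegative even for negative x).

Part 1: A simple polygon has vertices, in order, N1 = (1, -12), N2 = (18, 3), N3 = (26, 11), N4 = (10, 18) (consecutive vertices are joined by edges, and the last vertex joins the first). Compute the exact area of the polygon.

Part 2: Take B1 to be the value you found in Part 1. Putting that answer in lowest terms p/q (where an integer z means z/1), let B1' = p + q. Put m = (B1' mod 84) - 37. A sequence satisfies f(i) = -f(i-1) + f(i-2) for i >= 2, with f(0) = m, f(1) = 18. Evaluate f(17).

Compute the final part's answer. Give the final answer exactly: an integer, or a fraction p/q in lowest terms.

9006

Part 1: cross terms: (1*3 - 18*-12)=219, (18*11 - 26*3)=120, (26*18 - 10*11)=358, (10*-12 - 1*18)=-138; twice the area = |559| = 559; area = 559/2; answer 559/2
Part 2: B1 = 559/2; threaded value p + q = 561; m = 20; f(2) = -1*(18) + 1*(20) = 2; iterating: f(2)=2, f(3)=16, f(4)=-14, f(5)=30, f(6)=-44, f(7)=74, f(8)=-118, f(9)=192, f(10)=-310, f(11)=502, f(12)=-812, f(13)=1314, f(14)=-2126, f(15)=3440, f(16)=-5566, f(17)=9006; answer 9006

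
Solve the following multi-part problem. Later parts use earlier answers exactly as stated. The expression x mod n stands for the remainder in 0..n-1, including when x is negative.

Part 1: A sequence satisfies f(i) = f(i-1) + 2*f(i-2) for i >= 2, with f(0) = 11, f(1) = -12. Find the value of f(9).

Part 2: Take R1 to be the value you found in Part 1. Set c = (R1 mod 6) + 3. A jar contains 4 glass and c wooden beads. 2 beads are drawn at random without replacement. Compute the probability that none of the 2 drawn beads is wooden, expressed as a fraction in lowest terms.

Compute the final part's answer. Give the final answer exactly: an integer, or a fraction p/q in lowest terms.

6/55

Part 1: f(2) = 1*(-12) + 2*(11) = 10; iterating: f(2)=10, f(3)=-14, f(4)=6, f(5)=-22, f(6)=-10, f(7)=-54, f(8)=-74, f(9)=-182; answer -182
Part 2: R1 = -182; c = 7; total draws C(11,2) = 55; favorable C(4,2) = 6; P = 6/55; answer 6/55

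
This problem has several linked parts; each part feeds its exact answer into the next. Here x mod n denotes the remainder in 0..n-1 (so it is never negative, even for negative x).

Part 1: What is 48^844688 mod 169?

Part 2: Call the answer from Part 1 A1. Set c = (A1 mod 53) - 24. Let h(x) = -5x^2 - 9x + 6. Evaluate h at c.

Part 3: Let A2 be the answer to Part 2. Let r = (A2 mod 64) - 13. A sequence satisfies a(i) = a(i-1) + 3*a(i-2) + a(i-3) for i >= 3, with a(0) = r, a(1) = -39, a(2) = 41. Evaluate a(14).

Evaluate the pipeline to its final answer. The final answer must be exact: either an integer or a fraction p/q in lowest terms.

66961

Part 1: squarings mod 169: 48^1=48, 48^2=107, 48^4=126, 48^8=159, 48^16=100, 48^32=29, 48^64=165, 48^128=16, 48^256=87, 48^512=133, 48^1024=113, 48^2048=94, 48^4096=48, 48^8192=107, 48^16384=126, 48^32768=159, 48^65536=100, 48^131072=29, 48^262144=165, 48^524288=16; 48^844688 = 48^16 * 48^128 * 48^256 * 48^512 * 48^8192 * 48^16384 * 48^32768 * 48^262144 * 48^524288 = 146 (mod 169); answer 146
Part 2: A1 = 146; c = 16; -5*(16)^2 - 9*(16)^1 + 6 = (-1280) + (-144) + (6) = -1418; answer -1418
Part 3: A2 = -1418; r = 41; a(3) = 1*(41) + 3*(-39) + 1*(41) = -35; iterating: a(3)=-35, a(4)=49, a(5)=-15, a(6)=97, a(7)=101, a(8)=377, a(9)=777, a(10)=2009, a(11)=4717, a(12)=11521, a(13)=27681, a(14)=66961; answer 66961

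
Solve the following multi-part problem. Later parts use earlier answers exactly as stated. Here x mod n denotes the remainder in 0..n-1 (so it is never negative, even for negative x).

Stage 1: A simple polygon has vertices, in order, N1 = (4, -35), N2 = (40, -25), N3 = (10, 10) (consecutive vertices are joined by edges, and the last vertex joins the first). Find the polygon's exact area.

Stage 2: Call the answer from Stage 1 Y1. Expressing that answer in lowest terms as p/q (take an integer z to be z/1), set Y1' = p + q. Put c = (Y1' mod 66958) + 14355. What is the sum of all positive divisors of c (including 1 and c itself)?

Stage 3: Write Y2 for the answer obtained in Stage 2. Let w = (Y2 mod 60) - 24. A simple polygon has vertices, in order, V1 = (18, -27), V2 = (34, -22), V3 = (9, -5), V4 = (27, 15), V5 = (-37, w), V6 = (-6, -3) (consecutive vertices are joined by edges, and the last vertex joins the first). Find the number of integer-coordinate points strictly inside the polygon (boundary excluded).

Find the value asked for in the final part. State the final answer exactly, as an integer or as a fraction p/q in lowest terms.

Stage 1: cross terms: (4*-25 - 40*-35)=1300, (40*10 - 10*-25)=650, (10*-35 - 4*10)=-390; twice the area = |1560| = 1560; area = 780; answer 780
Stage 2: Y1 = 780; threaded value p + q = 781; c = 15136; 15136 = 2^5 * 11 * 43; sigma = (1 + 2 + 4 + 8 + 16 + 32) * (1 + 11) * (1 + 43) = 63 * 12 * 44 = 33264; answer 33264
Stage 3: Y2 = 33264; w = 0; cross terms: (18*-22 - 34*-27)=522, (34*-5 - 9*-22)=28, (9*15 - 27*-5)=270, (27*0 - -37*15)=555, (-37*-3 - -6*0)=111, (-6*-27 - 18*-3)=216; twice the area = |1702| = 1702; area = 851; boundary points = 1 + 1 + 2 + 1 + 1 + 24 = 30; strictly interior points = area - boundary/2 + 1 = 837; answer 837

837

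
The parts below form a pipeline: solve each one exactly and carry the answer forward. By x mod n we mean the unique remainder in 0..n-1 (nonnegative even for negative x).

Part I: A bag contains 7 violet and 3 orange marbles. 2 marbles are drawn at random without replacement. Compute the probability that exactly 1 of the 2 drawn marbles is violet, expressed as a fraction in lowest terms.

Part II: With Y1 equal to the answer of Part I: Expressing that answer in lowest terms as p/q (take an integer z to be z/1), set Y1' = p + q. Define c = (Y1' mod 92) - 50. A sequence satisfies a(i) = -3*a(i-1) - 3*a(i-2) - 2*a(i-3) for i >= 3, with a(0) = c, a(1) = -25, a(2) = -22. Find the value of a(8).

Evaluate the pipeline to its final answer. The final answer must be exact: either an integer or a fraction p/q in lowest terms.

Part I: total draws C(10,2) = 45; favorable C(7,1)*C(3,1) = 21; P = 7/15; answer 7/15
Part II: Y1 = 7/15; threaded value p + q = 22; c = -28; a(3) = -3*(-22) - 3*(-25) - 2*(-28) = 197; iterating: a(3)=197, a(4)=-475, a(5)=878, a(6)=-1603, a(7)=3125, a(8)=-6322; answer -6322

-6322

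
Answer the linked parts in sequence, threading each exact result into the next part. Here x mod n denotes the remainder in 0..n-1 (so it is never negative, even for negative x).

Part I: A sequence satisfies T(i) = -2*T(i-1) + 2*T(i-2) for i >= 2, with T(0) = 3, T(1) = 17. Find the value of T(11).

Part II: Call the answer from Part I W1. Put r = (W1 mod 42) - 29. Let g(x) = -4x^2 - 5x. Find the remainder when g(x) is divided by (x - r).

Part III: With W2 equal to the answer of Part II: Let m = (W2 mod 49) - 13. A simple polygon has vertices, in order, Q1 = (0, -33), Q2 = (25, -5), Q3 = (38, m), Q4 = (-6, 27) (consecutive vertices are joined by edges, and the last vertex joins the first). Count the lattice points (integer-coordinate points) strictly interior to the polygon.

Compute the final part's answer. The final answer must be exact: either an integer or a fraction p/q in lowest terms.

1317

Part I: T(2) = -2*(17) + 2*(3) = -28; iterating: T(2)=-28, T(3)=90, T(4)=-236, T(5)=652, T(6)=-1776, T(7)=4856, T(8)=-13264, T(9)=36240, T(10)=-99008, T(11)=270496; answer 270496
Part II: W1 = 270496; r = -13; remainder = value at the root: -4*(-13)^2 - 5*(-13)^1 = (-676) + (65) = -611; answer -611
Part III: W2 = -611; m = 13; cross terms: (0*-5 - 25*-33)=825, (25*13 - 38*-5)=515, (38*27 - -6*13)=1104, (-6*-33 - 0*27)=198; twice the area = |2642| = 2642; area = 1321; boundary points = 1 + 1 + 2 + 6 = 10; strictly interior points = area - boundary/2 + 1 = 1317; answer 1317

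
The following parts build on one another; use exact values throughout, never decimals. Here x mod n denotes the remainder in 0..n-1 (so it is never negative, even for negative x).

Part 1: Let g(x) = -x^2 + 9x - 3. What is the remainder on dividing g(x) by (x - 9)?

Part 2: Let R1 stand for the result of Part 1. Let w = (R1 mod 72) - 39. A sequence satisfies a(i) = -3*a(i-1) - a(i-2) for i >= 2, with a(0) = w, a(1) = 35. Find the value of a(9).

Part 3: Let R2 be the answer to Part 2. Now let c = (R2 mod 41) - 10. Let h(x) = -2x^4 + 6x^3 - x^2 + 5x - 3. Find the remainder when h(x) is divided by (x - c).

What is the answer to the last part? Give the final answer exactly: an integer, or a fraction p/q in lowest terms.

-11371

Part 1: remainder = value at the root: -1*(9)^2 + 9*(9)^1 - 3 = (-81) + (81) + (-3) = -3; answer -3
Part 2: R1 = -3; w = 30; a(2) = -3*(35) - 1*(30) = -135; iterating: a(2)=-135, a(3)=370, a(4)=-975, a(5)=2555, a(6)=-6690, a(7)=17515, a(8)=-45855, a(9)=120050; answer 120050
Part 3: R2 = 120050; c = -8; remainder = value at the root: -2*(-8)^4 + 6*(-8)^3 - 1*(-8)^2 + 5*(-8)^1 - 3 = (-8192) + (-3072) + (-64) + (-40) + (-3) = -11371; answer -11371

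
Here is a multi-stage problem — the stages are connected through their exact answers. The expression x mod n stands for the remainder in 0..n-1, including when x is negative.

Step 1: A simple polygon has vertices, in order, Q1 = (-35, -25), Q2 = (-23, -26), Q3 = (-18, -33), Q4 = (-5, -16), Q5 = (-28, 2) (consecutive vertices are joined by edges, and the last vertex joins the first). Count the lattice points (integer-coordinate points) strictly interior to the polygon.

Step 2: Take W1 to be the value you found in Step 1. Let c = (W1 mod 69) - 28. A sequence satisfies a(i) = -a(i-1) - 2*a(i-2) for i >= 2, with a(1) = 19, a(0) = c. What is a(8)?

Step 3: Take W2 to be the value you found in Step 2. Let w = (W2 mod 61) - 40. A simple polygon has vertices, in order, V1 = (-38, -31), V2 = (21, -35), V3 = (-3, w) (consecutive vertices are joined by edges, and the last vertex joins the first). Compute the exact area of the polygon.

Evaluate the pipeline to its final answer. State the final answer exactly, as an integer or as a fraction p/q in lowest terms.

Step 1: cross terms: (-35*-26 - -23*-25)=335, (-23*-33 - -18*-26)=291, (-18*-16 - -5*-33)=123, (-5*2 - -28*-16)=-458, (-28*-25 - -35*2)=770; twice the area = |1061| = 1061; area = 1061/2; boundary points = 1 + 1 + 1 + 1 + 1 = 5; strictly interior points = area - boundary/2 + 1 = 529; answer 529
Step 2: W1 = 529; c = 18; a(2) = -1*(19) - 2*(18) = -55; iterating: a(2)=-55, a(3)=17, a(4)=93, a(5)=-127, a(6)=-59, a(7)=313, a(8)=-195; answer -195
Step 3: W2 = -195; w = 9; cross terms: (-38*-35 - 21*-31)=1981, (21*9 - -3*-35)=84, (-3*-31 - -38*9)=435; twice the area = |2500| = 2500; area = 1250; answer 1250

1250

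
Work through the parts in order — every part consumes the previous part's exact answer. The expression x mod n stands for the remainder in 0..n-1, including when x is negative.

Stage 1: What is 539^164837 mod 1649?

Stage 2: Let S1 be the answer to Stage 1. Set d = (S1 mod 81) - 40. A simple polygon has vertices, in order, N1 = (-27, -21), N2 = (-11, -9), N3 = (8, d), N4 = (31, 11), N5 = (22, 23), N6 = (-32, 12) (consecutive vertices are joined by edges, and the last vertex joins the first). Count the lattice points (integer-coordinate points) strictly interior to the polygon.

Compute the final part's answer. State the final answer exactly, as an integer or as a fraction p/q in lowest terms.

1420

Stage 1: squarings mod 1649: 539^1=539, 539^2=297, 539^4=812, 539^8=1393, 539^16=1225, 539^32=35, 539^64=1225, 539^128=35, 539^256=1225, 539^512=35, 539^1024=1225, 539^2048=35, 539^4096=1225, 539^8192=35, 539^16384=1225, 539^32768=35, 539^65536=1225, 539^131072=35; 539^164837 = 539^1 * 539^4 * 539^32 * 539^64 * 539^128 * 539^256 * 539^512 * 539^32768 * 539^131072 = 683 (mod 1649); answer 683
Stage 2: S1 = 683; d = -5; cross terms: (-27*-9 - -11*-21)=12, (-11*-5 - 8*-9)=127, (8*11 - 31*-5)=243, (31*23 - 22*11)=471, (22*12 - -32*23)=1000, (-32*-21 - -27*12)=996; twice the area = |2849| = 2849; area = 2849/2; boundary points = 4 + 1 + 1 + 3 + 1 + 1 = 11; strictly interior points = area - boundary/2 + 1 = 1420; answer 1420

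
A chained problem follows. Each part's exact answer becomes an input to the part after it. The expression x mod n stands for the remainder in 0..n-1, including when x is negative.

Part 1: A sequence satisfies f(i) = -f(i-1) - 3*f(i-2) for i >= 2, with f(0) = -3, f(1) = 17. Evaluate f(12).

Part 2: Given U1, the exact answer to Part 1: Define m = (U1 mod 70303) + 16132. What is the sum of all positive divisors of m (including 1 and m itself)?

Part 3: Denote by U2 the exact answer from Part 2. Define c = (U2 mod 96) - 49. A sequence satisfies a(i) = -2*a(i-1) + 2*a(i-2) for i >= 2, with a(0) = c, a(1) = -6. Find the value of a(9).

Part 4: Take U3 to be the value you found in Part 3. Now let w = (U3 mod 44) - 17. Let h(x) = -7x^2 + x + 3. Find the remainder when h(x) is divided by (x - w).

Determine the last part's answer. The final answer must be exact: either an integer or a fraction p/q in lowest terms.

Part 1: f(2) = -1*(17) - 3*(-3) = -8; iterating: f(2)=-8, f(3)=-43, f(4)=67, f(5)=62, f(6)=-263, f(7)=77, f(8)=712, f(9)=-943, f(10)=-1193, f(11)=4022, f(12)=-443; answer -443
Part 2: U1 = -443; m = 85992; 85992 = 2^3 * 3 * 3583; sigma = (1 + 2 + 4 + 8) * (1 + 3) * (1 + 3583) = 15 * 4 * 3584 = 215040; answer 215040
Part 3: U2 = 215040; c = -49; a(2) = -2*(-6) + 2*(-49) = -86; iterating: a(2)=-86, a(3)=160, a(4)=-492, a(5)=1304, a(6)=-3592, a(7)=9792, a(8)=-26768, a(9)=73120; answer 73120
Part 4: U3 = 73120; w = 19; remainder = value at the root: -7*(19)^2 + 1*(19)^1 + 3 = (-2527) + (19) + (3) = -2505; answer -2505

-2505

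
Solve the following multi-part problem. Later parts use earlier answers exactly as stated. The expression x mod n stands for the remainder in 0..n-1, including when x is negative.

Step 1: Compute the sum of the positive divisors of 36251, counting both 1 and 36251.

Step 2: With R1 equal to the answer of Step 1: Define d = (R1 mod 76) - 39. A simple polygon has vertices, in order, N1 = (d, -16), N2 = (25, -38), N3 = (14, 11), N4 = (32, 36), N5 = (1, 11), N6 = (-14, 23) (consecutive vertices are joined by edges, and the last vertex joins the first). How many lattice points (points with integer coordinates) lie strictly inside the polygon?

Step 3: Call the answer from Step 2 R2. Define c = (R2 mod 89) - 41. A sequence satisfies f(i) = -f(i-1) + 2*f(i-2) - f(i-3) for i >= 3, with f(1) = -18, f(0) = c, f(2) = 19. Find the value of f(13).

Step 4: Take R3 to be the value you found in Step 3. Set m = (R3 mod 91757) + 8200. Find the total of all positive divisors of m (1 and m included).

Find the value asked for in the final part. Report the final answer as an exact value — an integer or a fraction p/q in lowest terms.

28272

Step 1: 36251 is prime, so its only divisors are 1 and 36251; sigma = 1 + 36251 = 36252; answer 36252
Step 2: R1 = 36252; d = -39; cross terms: (-39*-38 - 25*-16)=1882, (25*11 - 14*-38)=807, (14*36 - 32*11)=152, (32*11 - 1*36)=316, (1*23 - -14*11)=177, (-14*-16 - -39*23)=1121; twice the area = |4455| = 4455; area = 4455/2; boundary points = 2 + 1 + 1 + 1 + 3 + 1 = 9; strictly interior points = area - boundary/2 + 1 = 2224; answer 2224
Step 3: R2 = 2224; c = 47; f(3) = -1*(19) + 2*(-18) - 1*(47) = -102; iterating: f(3)=-102, f(4)=158, f(5)=-381, f(6)=799, f(7)=-1719, f(8)=3698, f(9)=-7935, f(10)=17050, f(11)=-36618, f(12)=78653, f(13)=-168939; answer -168939
Step 4: R3 = -168939; m = 22775; 22775 = 5^2 * 911; sigma = (1 + 5 + 25) * (1 + 911) = 31 * 912 = 28272; answer 28272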